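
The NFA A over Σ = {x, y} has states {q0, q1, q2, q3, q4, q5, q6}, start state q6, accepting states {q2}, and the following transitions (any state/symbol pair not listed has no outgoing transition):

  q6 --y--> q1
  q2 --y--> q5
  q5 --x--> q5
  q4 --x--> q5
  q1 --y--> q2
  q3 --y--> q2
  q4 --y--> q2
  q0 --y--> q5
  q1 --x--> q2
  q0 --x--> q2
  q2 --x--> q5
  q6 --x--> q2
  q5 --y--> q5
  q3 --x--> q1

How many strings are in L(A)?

3

The useful subgraph on states {q1, q2, q6} is acyclic, so L(A) is finite; the longest accepting path visits 3 useful states, giving maximum string length 2.
Counting accepting paths from q6 by length: 1 of length 1, 2 of length 2. Total 3.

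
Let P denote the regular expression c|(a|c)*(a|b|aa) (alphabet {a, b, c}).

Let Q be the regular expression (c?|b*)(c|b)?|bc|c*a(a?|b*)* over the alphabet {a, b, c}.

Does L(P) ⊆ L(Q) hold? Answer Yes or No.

No

The string aca is in L(P) but not in L(Q).
So L(P) ⊄ L(Q).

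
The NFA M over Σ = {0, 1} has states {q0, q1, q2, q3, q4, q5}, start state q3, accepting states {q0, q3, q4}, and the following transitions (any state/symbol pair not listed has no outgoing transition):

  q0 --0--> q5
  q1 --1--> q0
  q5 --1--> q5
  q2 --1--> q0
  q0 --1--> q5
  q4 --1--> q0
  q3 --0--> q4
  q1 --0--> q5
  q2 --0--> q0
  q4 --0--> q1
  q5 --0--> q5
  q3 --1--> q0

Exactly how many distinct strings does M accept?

The useful subgraph on states {q0, q1, q3, q4} is acyclic, so L(M) is finite; the longest accepting path visits 4 useful states, giving maximum string length 3.
Counting accepting paths from q3 by length: 1 of length 0, 2 of length 1, 1 of length 2, 1 of length 3. Total 5.

5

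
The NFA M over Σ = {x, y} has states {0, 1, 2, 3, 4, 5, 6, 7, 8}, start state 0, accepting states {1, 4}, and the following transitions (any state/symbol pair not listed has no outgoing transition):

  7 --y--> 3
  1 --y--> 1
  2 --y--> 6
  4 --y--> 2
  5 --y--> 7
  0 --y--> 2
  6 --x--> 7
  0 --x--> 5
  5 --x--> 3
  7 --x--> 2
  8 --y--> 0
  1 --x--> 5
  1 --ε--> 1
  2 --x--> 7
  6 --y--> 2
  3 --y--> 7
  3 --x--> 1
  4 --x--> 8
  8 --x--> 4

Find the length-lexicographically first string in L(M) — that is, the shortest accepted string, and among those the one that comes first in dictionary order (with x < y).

A breadth-first search from 0 reaches an accepting state first via the path 0 → 5 → 3 → 1 on input xxx.
No string of length < 3 is accepted (BFS exhausts all shorter strings without reaching an accepting state), and xxx is the lexicographically least accepting string of length 3.

xxx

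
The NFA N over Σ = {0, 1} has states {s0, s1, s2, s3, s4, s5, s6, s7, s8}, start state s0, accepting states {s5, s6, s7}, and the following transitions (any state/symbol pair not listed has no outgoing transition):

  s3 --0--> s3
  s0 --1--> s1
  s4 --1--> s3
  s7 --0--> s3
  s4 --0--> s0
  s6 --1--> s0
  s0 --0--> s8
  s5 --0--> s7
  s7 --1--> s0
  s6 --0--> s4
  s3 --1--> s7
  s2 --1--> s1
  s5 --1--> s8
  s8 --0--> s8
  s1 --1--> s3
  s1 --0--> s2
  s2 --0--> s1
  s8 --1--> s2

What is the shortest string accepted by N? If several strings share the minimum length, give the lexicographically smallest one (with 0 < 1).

111

A breadth-first search from s0 reaches an accepting state first via the path s0 → s1 → s3 → s7 on input 111.
No string of length < 3 is accepted (BFS exhausts all shorter strings without reaching an accepting state), and 111 is the lexicographically least accepting string of length 3.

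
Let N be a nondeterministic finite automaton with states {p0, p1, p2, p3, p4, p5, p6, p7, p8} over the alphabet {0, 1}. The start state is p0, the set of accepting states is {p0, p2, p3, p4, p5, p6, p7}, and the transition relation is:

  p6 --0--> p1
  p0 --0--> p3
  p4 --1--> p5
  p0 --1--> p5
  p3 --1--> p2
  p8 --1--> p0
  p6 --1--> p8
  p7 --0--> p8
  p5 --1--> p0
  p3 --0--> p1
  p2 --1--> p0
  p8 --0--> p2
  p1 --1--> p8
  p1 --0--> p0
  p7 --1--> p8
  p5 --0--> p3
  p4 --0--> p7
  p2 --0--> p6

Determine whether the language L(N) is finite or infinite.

infinite

State p0 is reachable from the start and can reach an accepting state, and it lies on the cycle p0 → p3 → p1 → p0.
Traversing that cycle any number of times yields accepted strings of unbounded length, so the language is infinite.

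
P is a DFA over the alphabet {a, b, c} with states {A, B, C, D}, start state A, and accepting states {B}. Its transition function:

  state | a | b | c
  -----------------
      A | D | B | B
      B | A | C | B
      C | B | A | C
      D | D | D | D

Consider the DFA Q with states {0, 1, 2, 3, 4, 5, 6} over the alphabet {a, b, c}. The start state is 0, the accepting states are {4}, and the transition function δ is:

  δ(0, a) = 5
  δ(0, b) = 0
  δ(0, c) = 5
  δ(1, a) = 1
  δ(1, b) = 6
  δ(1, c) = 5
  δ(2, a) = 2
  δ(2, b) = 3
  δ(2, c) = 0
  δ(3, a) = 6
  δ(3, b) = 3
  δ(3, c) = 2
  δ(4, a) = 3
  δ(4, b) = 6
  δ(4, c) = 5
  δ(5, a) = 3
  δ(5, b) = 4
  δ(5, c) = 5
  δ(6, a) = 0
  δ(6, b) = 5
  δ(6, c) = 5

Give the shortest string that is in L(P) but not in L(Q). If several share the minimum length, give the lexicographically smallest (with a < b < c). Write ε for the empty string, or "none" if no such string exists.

b

The string b is accepted by P but not by Q.
No shorter string lies in the difference, and b is the lexicographically first length-1 string in L(P) \ L(Q).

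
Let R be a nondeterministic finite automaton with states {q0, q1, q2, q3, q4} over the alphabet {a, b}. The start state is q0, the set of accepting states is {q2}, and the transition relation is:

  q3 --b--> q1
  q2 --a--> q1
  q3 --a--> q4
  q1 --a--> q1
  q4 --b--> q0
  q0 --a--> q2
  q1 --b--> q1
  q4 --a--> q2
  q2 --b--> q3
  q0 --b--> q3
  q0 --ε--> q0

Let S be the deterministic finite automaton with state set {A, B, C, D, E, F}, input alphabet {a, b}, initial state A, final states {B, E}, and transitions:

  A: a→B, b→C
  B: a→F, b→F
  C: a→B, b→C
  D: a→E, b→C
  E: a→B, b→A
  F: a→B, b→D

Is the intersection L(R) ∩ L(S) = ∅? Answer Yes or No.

The string a is accepted by both R and S.
Hence L(R) ∩ L(S) ≠ ∅.

No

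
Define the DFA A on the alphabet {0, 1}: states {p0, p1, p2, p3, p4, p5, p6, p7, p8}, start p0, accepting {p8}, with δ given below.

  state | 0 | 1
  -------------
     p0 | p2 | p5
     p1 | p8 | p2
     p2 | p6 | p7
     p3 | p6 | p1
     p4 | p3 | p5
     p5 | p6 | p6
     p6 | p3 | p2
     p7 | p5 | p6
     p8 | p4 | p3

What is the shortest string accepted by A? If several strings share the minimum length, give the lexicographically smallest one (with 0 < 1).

A breadth-first search from p0 reaches an accepting state first via the path p0 → p2 → p6 → p3 → p1 → p8 on input 00010.
No string of length < 5 is accepted (BFS exhausts all shorter strings without reaching an accepting state), and 00010 is the lexicographically least accepting string of length 5.

00010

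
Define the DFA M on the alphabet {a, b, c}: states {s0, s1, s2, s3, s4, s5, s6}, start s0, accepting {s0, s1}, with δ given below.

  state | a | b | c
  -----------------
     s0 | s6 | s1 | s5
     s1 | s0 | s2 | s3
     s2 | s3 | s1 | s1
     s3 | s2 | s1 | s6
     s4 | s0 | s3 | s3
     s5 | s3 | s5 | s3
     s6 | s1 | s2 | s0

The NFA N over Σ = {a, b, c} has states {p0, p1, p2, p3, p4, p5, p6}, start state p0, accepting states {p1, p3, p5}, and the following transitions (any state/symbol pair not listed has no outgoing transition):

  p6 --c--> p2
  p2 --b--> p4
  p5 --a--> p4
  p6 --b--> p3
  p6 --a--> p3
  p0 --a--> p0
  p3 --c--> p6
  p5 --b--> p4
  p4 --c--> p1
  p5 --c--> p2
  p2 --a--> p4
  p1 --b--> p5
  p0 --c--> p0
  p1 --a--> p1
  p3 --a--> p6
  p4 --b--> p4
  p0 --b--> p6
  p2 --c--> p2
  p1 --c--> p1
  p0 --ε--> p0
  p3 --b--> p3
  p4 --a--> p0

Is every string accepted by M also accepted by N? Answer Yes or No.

No

The empty string ε is in L(M) but not in L(N).
So L(M) ⊄ L(N).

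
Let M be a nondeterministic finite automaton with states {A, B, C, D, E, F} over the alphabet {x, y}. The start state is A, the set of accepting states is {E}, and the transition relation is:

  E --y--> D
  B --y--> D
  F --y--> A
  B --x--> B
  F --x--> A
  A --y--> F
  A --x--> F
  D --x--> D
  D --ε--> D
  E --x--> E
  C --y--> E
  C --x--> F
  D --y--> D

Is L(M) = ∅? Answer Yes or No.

Yes

The states reachable from the start state are {A, F}.
None of the accepting states {E} is reachable, so no string is accepted and L(M) = ∅.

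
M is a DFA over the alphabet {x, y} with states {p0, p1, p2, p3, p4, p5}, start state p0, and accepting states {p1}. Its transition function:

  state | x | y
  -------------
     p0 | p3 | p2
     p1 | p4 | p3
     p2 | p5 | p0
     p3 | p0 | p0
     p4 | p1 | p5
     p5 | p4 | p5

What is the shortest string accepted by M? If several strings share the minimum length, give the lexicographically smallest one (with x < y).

A breadth-first search from p0 reaches an accepting state first via the path p0 → p2 → p5 → p4 → p1 on input yxxx.
No string of length < 4 is accepted (BFS exhausts all shorter strings without reaching an accepting state), and yxxx is the lexicographically least accepting string of length 4.

yxxx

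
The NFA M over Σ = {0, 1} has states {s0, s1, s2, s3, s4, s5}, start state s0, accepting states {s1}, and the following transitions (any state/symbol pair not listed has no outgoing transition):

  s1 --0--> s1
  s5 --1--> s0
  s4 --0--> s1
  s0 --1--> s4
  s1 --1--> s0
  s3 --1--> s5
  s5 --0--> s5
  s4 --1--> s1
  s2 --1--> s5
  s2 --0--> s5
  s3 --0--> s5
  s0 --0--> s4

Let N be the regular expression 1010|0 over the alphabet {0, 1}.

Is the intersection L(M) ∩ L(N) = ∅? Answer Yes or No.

Converting the expression N to a DFA (subset construction, then merging equivalent states) gives the minimal DFA with states {n0, n1, n2, n3, n4, n5}, start state n0, accepting states {n1} and transitions n0: 0→n1, 1→n2; n1: 0→n3, 1→n3; n2: 0→n4, 1→n3; n3: 0→n3, 1→n3; n4: 0→n3, 1→n5; n5: 0→n1, 1→n3.
Exploring the product automaton M × N from the start pair (s0, n0), following both machines on each input symbol, reaches 8 state pairs: (s0, n0), (s4, n1), (s4, n2), (s1, n3), (s1, n4), (s0, n3), (s0, n5), (s4, n3).
M accepts in {s1} and N accepts in {n1}; no reachable pair has both components accepting, so no string drives both machines to acceptance simultaneously and L(M) ∩ L(N) = ∅.
So no string is accepted by both, and the intersection is empty.

Yes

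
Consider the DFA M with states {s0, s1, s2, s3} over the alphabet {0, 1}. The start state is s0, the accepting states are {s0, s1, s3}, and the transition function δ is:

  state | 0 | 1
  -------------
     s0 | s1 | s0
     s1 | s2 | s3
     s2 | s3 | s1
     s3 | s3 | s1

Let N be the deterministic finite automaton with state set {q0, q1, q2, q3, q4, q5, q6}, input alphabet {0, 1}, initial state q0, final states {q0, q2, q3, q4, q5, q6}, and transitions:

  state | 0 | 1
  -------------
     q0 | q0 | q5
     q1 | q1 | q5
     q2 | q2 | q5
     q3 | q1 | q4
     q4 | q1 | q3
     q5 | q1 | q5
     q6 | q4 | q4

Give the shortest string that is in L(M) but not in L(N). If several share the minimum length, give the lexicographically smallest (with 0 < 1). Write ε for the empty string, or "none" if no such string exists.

The string 10 is accepted by M but not by N.
No shorter string lies in the difference, and 10 is the lexicographically first length-2 string in L(M) \ L(N).

10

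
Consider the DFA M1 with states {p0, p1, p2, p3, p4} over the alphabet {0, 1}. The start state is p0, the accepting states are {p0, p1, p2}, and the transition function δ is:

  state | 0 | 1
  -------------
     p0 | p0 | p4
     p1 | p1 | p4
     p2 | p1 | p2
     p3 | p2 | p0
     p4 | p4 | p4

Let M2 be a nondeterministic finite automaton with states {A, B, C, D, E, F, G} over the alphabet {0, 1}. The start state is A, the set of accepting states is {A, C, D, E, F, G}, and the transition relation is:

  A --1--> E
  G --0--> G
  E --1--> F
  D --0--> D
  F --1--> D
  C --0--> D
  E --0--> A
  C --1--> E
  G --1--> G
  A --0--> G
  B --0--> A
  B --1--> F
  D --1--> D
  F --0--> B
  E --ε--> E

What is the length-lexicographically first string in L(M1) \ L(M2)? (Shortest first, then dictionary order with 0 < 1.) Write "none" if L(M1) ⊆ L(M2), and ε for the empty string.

none

Exploring the product automaton M1 × M2 from the start pair (p0, A), following both machines on each input symbol, reaches 8 state pairs: (p0, A), (p0, G), (p4, E), (p4, G), (p4, A), (p4, F), (p4, B), (p4, D).
M1 accepts in {p0, p1, p2} and M2 accepts in {A, C, D, E, F, G}. The reachable pairs whose M1-component is accepting are (p0, A), (p0, G); in each of them the M2-component is accepting too, so the product for L(M1) \ L(M2) (M1-component accepting, M2-component rejecting) has no reachable accepting pair and the difference is empty.
So every string accepted by M1 is also accepted by M2: L(M1) \ L(M2) = ∅ and there is no such string.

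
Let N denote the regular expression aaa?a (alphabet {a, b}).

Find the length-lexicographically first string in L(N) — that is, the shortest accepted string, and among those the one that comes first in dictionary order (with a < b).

By inspection of the expression, no string of length less than 3 matches, and aaa is the lexicographically first match of length 3.

aaa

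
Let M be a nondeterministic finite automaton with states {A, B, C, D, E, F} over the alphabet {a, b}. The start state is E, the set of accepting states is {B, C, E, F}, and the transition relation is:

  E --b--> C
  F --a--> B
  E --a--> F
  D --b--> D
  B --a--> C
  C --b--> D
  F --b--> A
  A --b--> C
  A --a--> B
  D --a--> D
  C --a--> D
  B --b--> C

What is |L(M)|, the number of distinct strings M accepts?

The useful subgraph on states {A, B, C, E, F} is acyclic, so L(M) is finite; the longest accepting path visits 5 useful states, giving maximum string length 4.
Counting accepting paths from E by length: 1 of length 0, 2 of length 1, 1 of length 2, 4 of length 3, 2 of length 4. Total 10.

10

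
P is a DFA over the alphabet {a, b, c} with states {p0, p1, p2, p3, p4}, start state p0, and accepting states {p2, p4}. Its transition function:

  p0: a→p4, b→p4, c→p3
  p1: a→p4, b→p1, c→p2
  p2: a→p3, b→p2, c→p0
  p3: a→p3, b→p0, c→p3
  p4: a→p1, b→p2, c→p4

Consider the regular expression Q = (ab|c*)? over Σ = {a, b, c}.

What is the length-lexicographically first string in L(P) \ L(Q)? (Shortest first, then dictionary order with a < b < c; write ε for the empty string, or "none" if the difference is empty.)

The string a is accepted by P but not by Q.
No shorter string lies in the difference, and a is the lexicographically first length-1 string in L(P) \ L(Q).

a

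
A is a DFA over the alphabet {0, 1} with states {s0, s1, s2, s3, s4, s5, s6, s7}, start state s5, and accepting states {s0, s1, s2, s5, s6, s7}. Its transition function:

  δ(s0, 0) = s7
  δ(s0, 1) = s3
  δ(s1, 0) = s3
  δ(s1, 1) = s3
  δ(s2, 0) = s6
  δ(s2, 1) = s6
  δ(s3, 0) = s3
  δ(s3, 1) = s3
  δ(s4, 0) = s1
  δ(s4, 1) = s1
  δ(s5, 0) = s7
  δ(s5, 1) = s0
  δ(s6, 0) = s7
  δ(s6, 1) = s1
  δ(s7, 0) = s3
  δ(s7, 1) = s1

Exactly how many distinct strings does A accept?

6

The useful subgraph on states {s0, s1, s5, s7} is acyclic, so L(A) is finite; the longest accepting path visits 4 useful states, giving maximum string length 3.
Counting accepting paths from s5 by length: 1 of length 0, 2 of length 1, 2 of length 2, 1 of length 3. Total 6.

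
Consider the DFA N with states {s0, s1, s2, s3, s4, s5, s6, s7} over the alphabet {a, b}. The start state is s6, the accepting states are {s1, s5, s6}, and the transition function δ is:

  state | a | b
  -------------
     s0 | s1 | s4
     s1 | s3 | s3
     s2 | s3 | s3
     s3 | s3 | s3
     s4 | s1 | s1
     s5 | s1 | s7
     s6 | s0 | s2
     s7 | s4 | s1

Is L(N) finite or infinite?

The useful states (reachable from s6 and able to reach an accepting state) are {s0, s1, s4, s6}.
Restricted to these states the transition graph has no cycle, so every accepting path has bounded length and L is finite.

finite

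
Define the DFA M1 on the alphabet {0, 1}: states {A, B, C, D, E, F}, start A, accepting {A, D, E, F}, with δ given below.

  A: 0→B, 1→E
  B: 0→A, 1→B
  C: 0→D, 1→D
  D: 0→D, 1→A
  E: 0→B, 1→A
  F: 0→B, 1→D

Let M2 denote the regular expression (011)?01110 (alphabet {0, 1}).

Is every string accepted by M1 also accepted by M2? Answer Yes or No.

No

The empty string ε is in L(M1) but not in L(M2).
So L(M1) ⊄ L(M2).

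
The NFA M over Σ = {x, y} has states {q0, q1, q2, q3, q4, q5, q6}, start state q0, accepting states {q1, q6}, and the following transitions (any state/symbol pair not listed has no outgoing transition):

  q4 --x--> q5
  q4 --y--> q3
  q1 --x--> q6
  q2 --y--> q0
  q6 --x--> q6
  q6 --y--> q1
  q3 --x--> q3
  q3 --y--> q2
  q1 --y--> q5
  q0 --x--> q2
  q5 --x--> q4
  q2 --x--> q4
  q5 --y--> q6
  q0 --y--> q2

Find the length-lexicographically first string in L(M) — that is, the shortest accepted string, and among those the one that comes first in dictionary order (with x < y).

A breadth-first search from q0 reaches an accepting state first via the path q0 → q2 → q4 → q5 → q6 on input xxxy.
No string of length < 4 is accepted (BFS exhausts all shorter strings without reaching an accepting state), and xxxy is the lexicographically least accepting string of length 4.

xxxy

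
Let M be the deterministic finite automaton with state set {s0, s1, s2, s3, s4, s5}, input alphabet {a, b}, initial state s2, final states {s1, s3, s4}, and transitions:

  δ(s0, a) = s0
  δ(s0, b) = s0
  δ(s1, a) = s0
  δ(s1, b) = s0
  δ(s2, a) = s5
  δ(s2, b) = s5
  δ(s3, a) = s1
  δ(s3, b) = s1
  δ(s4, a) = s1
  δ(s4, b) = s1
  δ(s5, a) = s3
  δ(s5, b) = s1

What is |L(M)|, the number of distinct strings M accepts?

8

The useful subgraph on states {s1, s2, s3, s5} is acyclic, so L(M) is finite; the longest accepting path visits 4 useful states, giving maximum string length 3.
Counting accepting paths from s2 by length: 4 of length 2, 4 of length 3. Total 8.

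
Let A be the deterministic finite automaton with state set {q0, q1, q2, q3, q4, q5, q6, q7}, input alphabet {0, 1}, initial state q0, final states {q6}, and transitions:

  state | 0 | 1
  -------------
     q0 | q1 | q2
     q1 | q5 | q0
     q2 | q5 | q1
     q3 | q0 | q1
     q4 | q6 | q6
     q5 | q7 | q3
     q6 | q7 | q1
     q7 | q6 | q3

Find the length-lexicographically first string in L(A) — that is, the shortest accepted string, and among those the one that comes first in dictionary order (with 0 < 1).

A breadth-first search from q0 reaches an accepting state first via the path q0 → q1 → q5 → q7 → q6 on input 0000.
No string of length < 4 is accepted (BFS exhausts all shorter strings without reaching an accepting state), and 0000 is the lexicographically least accepting string of length 4.

0000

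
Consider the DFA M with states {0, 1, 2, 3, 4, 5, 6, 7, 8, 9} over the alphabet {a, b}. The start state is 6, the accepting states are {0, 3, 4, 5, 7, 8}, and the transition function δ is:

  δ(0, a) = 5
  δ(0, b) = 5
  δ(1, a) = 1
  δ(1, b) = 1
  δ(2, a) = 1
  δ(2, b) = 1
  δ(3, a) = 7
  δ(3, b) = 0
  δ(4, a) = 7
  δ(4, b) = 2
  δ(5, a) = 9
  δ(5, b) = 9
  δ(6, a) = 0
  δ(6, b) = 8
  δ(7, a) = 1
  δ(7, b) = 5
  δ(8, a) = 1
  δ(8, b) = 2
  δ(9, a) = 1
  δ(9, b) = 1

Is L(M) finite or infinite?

The useful states (reachable from 6 and able to reach an accepting state) are {0, 5, 6, 8}.
Restricted to these states the transition graph has no cycle, so every accepting path has bounded length and L is finite.

finite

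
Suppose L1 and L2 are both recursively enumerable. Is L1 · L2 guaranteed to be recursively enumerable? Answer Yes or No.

Yes

Dovetail over all split points of the input and all step bounds t = 1, 2, …, simulating the recogniser for L₁ on the prefix and the recogniser for L₂ on the suffix for t steps; accept if for some split both accept.
So the recursively enumerable languages are closed under concatenation.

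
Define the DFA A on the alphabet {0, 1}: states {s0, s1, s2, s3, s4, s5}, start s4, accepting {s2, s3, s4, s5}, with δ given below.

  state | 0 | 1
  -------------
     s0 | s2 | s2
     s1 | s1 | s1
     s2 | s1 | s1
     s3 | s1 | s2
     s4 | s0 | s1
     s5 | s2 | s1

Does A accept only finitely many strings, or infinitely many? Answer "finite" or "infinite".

finite

The useful states (reachable from s4 and able to reach an accepting state) are {s0, s2, s4}.
Restricted to these states the transition graph has no cycle, so every accepting path has bounded length and L is finite.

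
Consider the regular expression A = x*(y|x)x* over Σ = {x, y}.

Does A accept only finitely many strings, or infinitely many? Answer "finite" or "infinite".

The expression contains a Kleene star applied to a subexpression that matches at least one nonempty string, so it matches strings of unbounded length.
Hence L(A) is infinite.

infinite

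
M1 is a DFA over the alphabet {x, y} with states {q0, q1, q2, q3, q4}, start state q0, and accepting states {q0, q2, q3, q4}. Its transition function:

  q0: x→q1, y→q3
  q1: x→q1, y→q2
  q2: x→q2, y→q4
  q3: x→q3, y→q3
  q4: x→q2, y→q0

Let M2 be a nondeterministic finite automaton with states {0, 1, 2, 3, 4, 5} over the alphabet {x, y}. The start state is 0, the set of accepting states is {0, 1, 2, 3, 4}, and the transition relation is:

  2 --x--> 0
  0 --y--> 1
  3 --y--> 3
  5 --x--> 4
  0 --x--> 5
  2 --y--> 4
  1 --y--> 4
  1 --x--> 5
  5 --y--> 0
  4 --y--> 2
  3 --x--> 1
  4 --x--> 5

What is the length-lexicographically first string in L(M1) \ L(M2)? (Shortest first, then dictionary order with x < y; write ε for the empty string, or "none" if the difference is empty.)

The string yx is accepted by M1 but not by M2.
No shorter string lies in the difference, and yx is the lexicographically first length-2 string in L(M1) \ L(M2).

yx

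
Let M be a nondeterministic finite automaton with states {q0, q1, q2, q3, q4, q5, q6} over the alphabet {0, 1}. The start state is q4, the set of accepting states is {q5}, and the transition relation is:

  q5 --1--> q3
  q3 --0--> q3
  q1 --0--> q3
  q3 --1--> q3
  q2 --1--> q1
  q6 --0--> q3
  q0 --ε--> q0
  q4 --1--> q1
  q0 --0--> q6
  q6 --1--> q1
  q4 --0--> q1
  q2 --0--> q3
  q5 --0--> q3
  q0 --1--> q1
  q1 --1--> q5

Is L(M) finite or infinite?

The useful states (reachable from q4 and able to reach an accepting state) are {q1, q4, q5}.
Restricted to these states the transition graph has no cycle, so every accepting path has bounded length and L is finite.

finite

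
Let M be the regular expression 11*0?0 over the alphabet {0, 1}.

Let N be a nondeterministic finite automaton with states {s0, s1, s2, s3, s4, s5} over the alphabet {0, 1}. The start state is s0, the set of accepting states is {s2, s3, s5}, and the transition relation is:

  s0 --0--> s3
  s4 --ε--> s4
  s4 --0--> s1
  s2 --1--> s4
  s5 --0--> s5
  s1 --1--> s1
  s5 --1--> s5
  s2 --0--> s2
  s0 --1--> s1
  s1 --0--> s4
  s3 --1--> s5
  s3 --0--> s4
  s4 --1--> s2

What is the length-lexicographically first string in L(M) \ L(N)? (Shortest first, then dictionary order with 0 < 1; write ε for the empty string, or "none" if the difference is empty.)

The string 10 is accepted by M but not by N.
No shorter string lies in the difference, and 10 is the lexicographically first length-2 string in L(M) \ L(N).

10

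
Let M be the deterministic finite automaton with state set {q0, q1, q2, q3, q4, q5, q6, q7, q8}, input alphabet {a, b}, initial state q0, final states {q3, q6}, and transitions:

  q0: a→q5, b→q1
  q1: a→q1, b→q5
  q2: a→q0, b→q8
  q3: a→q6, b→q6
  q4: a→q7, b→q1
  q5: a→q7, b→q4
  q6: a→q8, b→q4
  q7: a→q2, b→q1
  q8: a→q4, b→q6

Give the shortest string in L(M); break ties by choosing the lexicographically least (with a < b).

aaabb

A breadth-first search from q0 reaches an accepting state first via the path q0 → q5 → q7 → q2 → q8 → q6 on input aaabb.
No string of length < 5 is accepted (BFS exhausts all shorter strings without reaching an accepting state), and aaabb is the lexicographically least accepting string of length 5.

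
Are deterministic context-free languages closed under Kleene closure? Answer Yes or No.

L = {c aⁿbⁿ : n≥0} ∪ {cc aⁿb²ⁿ : n≥0} is a DCFL (the number of leading c's fixes which ratio the DPDA checks), but L* is not. Every word of L starts with c, so in a factorisation of the string cc aⁱbʲ (i≥1) into words of L each factor begins at one of the two c's: either the whole string is a single word of L (forcing j = 2i), or it splits as c · (c aⁱbʲ) with c ∈ L (take n = 0) and c aⁱbʲ ∈ L (forcing j = i). Thus L* ∩ cca⁺b* = {cc aⁿbⁿ : n≥1} ∪ {cc aⁿb²ⁿ : n≥1}. A DPDA for L* would give one for this intersection with a regular set, and, started from its configuration after reading cc, one for {aⁿbⁿ : n≥1} ∪ {aⁿb²ⁿ : n≥1}, which no deterministic PDA accepts (a DPDA for it would have a single run on aⁿb²ⁿ, accepting after the prefix aⁿbⁿ and accepting again after n more b's; an ordinary PDA that simulates it on a's and b's and, at any moment when it is accepting, may switch to reading only a fresh letter d while feeding each d to the simulation as a b, would accept aⁱbʲdᵏ (k≥1) exactly when both aⁱbʲ and aⁱbʲ⁺ᵏ are in the language, i.e. its language intersected with the regular set a*b*d⁺ would be exactly {aⁿbⁿdⁿ : n≥1} — impossible, since context-free languages are closed under intersection with regular sets and {aⁿbⁿdⁿ} is not context-free). So L* is not a DCFL.

No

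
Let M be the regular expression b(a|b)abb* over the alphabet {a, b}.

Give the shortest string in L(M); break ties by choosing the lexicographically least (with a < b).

By inspection of the expression, no string of length less than 4 matches, and baab is the lexicographically first match of length 4.

baab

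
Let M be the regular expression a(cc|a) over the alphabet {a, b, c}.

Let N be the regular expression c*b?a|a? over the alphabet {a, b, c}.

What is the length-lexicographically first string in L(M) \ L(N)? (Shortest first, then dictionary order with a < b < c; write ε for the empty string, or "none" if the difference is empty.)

aa

The string aa is accepted by M but not by N.
No shorter string lies in the difference, and aa is the lexicographically first length-2 string in L(M) \ L(N).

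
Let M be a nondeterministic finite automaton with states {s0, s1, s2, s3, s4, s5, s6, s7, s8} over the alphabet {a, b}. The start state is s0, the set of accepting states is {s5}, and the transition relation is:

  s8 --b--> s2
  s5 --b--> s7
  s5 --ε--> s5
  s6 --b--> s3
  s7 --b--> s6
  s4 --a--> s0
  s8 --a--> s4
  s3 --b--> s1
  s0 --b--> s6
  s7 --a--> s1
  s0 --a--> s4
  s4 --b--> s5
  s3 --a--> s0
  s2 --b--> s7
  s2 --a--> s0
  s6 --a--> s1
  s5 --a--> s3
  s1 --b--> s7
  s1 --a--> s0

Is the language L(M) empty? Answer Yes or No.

No

The string ab is accepted: the run s0 → s4 → s5 ends in the accepting state s5.
Since at least one string is accepted, L(M) is not empty.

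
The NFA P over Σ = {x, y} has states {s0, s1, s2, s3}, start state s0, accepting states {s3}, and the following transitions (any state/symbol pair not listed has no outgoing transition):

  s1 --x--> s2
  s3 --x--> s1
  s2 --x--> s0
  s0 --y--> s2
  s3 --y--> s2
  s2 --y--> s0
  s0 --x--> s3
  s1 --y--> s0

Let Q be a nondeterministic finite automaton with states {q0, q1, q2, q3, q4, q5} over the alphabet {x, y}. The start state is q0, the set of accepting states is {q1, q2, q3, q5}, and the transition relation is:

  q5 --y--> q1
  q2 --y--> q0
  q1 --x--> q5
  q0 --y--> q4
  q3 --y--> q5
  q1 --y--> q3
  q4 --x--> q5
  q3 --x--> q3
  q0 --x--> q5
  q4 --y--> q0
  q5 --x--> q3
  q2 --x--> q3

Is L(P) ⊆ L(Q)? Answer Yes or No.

Yes

Exploring the product automaton P × Q from the start pair (s0, q0), following both machines on each input symbol, reaches 11 state pairs: (s0, q0), (s3, q5), (s2, q4), (s1, q3), (s2, q1), (s0, q5), (s2, q3), (s0, q3), (s3, q3), (s2, q5), (s0, q1).
P accepts in {s3} and Q accepts in {q1, q2, q3, q5}. The reachable pairs whose P-component is accepting are (s3, q5), (s3, q3); in each of them the Q-component is accepting too, so the product for L(P) \ L(Q) (P-component accepting, Q-component rejecting) has no reachable accepting pair and the difference is empty.
Hence every string in L(P) is also in L(Q).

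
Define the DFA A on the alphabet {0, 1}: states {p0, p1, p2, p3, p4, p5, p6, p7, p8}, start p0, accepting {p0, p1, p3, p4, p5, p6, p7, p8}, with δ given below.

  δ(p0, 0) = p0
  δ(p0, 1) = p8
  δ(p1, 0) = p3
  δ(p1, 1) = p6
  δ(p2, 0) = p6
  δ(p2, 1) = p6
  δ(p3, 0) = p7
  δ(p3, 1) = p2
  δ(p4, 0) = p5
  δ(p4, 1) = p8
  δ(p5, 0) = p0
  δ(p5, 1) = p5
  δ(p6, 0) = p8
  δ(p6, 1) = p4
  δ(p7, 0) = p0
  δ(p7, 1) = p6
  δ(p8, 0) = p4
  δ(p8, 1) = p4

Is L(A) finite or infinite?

infinite

State p0 is reachable from the start and can reach an accepting state, and it lies on the cycle p0 → p0.
Traversing that cycle any number of times yields accepted strings of unbounded length, so the language is infinite.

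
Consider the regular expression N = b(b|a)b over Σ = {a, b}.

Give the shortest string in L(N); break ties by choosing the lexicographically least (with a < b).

bab

By inspection of the expression, no string of length less than 3 matches, and bab is the lexicographically first match of length 3.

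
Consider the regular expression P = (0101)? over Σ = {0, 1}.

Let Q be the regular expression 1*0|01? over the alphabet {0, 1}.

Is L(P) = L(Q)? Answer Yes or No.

No

The empty string ε is accepted by P but rejected by Q.
So L(P) ≠ L(Q).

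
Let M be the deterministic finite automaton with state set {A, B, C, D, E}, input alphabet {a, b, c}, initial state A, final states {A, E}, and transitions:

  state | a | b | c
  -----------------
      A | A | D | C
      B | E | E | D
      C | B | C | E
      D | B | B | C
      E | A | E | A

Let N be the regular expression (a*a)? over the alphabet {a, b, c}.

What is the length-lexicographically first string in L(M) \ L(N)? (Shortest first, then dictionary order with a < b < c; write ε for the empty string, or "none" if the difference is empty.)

The string cc is accepted by M but not by N.
No shorter string lies in the difference, and cc is the lexicographically first length-2 string in L(M) \ L(N).

cc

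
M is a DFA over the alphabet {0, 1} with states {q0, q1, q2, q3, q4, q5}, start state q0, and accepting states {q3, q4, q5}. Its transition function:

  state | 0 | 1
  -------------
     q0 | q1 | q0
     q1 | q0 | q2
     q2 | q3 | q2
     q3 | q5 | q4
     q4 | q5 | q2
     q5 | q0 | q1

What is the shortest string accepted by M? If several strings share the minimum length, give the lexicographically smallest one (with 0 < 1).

010

A breadth-first search from q0 reaches an accepting state first via the path q0 → q1 → q2 → q3 on input 010.
No string of length < 3 is accepted (BFS exhausts all shorter strings without reaching an accepting state), and 010 is the lexicographically least accepting string of length 3.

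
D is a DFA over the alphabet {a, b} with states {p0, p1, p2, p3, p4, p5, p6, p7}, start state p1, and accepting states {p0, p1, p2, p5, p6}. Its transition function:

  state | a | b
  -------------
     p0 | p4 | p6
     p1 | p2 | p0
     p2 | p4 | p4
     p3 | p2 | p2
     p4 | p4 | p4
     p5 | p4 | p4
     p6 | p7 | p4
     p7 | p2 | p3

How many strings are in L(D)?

The useful subgraph on states {p0, p1, p2, p3, p6, p7} is acyclic, so L(D) is finite; the longest accepting path visits 6 useful states, giving maximum string length 5.
Counting accepting paths from p1 by length: 1 of length 0, 2 of length 1, 1 of length 2, 1 of length 4, 2 of length 5. Total 7.

7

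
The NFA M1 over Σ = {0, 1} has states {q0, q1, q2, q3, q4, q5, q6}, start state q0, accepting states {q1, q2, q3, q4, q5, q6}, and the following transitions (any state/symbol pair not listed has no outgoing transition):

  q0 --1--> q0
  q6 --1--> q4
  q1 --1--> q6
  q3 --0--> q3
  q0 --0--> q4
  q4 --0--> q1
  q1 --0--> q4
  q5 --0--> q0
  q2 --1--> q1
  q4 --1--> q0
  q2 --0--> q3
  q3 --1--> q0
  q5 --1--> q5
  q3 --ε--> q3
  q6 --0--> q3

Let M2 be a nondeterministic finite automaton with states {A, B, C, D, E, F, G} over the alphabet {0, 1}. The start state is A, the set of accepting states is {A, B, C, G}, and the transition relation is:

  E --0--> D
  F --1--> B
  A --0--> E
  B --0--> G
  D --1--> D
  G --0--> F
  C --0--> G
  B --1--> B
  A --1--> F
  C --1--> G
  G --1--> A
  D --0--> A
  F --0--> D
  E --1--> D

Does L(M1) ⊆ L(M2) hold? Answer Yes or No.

No

The string 0 is in L(M1) but not in L(M2).
So L(M1) ⊄ L(M2).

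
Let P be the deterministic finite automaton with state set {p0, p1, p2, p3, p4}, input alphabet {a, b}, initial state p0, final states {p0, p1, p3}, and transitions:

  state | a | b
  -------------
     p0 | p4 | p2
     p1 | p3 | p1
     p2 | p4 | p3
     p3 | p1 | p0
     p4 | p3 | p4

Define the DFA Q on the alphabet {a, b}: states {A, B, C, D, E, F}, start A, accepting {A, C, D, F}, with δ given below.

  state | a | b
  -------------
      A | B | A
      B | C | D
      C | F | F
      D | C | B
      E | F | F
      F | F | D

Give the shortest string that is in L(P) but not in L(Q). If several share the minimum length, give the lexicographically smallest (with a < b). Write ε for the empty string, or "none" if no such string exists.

The string bba is accepted by P but not by Q.
No shorter string lies in the difference, and bba is the lexicographically first length-3 string in L(P) \ L(Q).

bba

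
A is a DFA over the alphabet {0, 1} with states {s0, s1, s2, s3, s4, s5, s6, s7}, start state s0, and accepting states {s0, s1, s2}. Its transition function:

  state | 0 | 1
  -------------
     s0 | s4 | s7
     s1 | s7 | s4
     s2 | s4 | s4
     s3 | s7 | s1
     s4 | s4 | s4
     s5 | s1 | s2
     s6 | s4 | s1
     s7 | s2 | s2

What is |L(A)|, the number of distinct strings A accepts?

The useful subgraph on states {s0, s2, s7} is acyclic, so L(A) is finite; the longest accepting path visits 3 useful states, giving maximum string length 2.
Counting accepting paths from s0 by length: 1 of length 0, 2 of length 2. Total 3.

3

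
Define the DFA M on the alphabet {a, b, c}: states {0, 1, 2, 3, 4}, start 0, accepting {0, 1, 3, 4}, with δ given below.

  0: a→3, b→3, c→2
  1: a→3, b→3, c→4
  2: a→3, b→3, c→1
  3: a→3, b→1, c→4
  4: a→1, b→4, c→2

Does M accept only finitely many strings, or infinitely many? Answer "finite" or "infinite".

State 1 is reachable from the start and can reach an accepting state, and it lies on the cycle 1 → 3 → 1.
Traversing that cycle any number of times yields accepted strings of unbounded length, so the language is infinite.

infinite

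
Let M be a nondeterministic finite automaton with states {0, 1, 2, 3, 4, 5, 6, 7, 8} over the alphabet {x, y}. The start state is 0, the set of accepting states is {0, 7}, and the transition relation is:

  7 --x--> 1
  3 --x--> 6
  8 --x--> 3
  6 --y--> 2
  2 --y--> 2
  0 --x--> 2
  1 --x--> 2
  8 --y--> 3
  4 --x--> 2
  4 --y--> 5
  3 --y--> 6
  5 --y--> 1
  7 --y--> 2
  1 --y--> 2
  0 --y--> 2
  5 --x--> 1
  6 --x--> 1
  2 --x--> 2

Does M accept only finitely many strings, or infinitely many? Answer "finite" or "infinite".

The useful states (reachable from 0 and able to reach an accepting state) are {0}.
Restricted to these states the transition graph has no cycle, so every accepting path has bounded length and L is finite.

finite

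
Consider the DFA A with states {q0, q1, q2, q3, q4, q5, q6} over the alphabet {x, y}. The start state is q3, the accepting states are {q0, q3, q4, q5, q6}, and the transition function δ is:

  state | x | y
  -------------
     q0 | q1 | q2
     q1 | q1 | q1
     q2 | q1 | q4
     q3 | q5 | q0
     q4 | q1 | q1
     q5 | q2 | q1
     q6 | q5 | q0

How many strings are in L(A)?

5

The useful subgraph on states {q0, q2, q3, q4, q5} is acyclic, so L(A) is finite; the longest accepting path visits 4 useful states, giving maximum string length 3.
Counting accepting paths from q3 by length: 1 of length 0, 2 of length 1, 2 of length 3. Total 5.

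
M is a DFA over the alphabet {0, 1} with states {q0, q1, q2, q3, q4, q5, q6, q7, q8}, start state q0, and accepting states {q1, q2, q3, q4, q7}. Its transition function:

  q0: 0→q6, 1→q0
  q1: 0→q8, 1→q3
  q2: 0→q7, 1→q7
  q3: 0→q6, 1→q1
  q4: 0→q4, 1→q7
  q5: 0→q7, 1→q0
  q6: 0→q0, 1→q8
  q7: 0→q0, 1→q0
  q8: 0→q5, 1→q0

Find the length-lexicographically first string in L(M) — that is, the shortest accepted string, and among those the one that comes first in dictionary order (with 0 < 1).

0100

A breadth-first search from q0 reaches an accepting state first via the path q0 → q6 → q8 → q5 → q7 on input 0100.
No string of length < 4 is accepted (BFS exhausts all shorter strings without reaching an accepting state), and 0100 is the lexicographically least accepting string of length 4.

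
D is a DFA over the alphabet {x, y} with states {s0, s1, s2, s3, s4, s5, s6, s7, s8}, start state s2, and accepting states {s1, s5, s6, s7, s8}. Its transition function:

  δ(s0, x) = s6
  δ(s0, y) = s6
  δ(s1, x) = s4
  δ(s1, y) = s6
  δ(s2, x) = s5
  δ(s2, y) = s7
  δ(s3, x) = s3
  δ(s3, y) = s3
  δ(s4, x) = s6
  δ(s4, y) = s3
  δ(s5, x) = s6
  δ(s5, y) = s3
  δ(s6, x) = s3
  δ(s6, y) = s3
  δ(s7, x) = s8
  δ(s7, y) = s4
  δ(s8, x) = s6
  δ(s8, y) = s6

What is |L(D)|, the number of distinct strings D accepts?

7

The useful subgraph on states {s2, s4, s5, s6, s7, s8} is acyclic, so L(D) is finite; the longest accepting path visits 4 useful states, giving maximum string length 3.
Counting accepting paths from s2 by length: 2 of length 1, 2 of length 2, 3 of length 3. Total 7.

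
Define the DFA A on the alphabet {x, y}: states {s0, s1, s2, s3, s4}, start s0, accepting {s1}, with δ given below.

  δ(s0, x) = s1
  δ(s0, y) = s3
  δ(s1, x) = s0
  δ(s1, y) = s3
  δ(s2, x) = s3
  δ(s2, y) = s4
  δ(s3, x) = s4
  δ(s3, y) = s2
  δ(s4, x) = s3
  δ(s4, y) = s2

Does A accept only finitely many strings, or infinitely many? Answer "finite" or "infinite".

State s0 is reachable from the start and can reach an accepting state, and it lies on the cycle s0 → s1 → s0.
Traversing that cycle any number of times yields accepted strings of unbounded length, so the language is infinite.

infinite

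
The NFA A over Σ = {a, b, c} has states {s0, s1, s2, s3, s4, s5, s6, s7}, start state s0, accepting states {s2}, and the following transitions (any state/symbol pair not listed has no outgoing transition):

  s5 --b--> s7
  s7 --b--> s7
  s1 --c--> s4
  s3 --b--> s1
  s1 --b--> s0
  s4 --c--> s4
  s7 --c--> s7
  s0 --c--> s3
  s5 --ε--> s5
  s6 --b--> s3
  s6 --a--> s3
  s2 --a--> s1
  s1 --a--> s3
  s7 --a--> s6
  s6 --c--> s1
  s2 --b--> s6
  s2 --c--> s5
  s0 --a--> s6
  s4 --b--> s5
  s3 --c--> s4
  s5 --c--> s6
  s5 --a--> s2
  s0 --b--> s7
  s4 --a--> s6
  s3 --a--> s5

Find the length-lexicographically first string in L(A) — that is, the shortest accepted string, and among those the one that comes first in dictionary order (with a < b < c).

A breadth-first search from s0 reaches an accepting state first via the path s0 → s3 → s5 → s2 on input caa.
No string of length < 3 is accepted (BFS exhausts all shorter strings without reaching an accepting state), and caa is the lexicographically least accepting string of length 3.

caa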